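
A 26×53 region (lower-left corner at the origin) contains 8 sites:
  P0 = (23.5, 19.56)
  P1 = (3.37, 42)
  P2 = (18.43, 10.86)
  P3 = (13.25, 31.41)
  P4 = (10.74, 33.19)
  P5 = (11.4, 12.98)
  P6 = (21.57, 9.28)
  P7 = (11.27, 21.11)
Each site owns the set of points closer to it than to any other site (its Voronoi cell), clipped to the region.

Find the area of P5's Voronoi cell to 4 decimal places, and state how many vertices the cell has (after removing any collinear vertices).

1. box [0,26]×[0,53]: [(0, 0) (26, 0) (26, 53) (0, 53)]
2. ⊥bis P5·P0 via (17.45,16.27): [(0, 48.3589) (0, 0) (26, 0) (26, 0.5474)]  |A|=635.7814
3. ⊥bis P5·P1 via (7.385,27.49): [(10.8301, 28.4433) (0, 25.4465) (0, 0) (26, 0) (26, 0.5474)]  |A|=511.7092
4. ⊥bis P5·P2 via (14.915,11.92): [(16.6632, 17.7169) (10.8301, 28.4433) (0, 25.4465) (0, 0) (11.3203, 0)]  |A|=379.1147
5. ⊥bis P5·P3 via (12.325,22.195): [(16.6632, 17.7169) (14.3379, 21.993) (0, 23.4322) (0, 0) (11.3203, 0)]  |A|=324.489
6. ⊥bis P5·P4 via (11.07,23.085): [(16.6632, 17.7169) (14.3379, 21.993) (5.3271, 22.8975) (0, 22.7235) (0, 0) (11.3203, 0)]  |A|=322.6014
7. ⊥bis P5·P6 via (16.485,11.13): [(16.6632, 17.7169) (14.3379, 21.993) (5.3271, 22.8975) (0, 22.7235) (0, 0) (11.3203, 0)]  |A|=322.6014
8. ⊥bis P5·P7 via (11.335,17.045): [(16.4854, 17.1274) (0, 16.8638) (0, 0) (11.3203, 0)]  |A|=235.9463
9. canonical 4-gon: [(16.4854, 17.1274) (0, 16.8638) (0, 0) (11.3203, 0)]
10. shoelace: 235.9463

Area of P5's cell: 235.9463 (4 vertices)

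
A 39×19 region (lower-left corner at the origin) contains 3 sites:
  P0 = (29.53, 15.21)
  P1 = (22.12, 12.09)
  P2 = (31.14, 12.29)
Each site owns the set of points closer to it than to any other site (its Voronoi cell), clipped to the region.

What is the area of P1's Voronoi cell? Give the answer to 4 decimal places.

1. box [0,39]×[0,19]: [(0, 0) (39, 0) (39, 19) (0, 19)]
2. ⊥bis P1·P0 via (25.825,13.65): [(0, 0) (31.5724, 0) (23.5724, 19) (0, 19)]  |A|=523.875
3. ⊥bis P1·P2 via (26.63,12.19): [(0, 0) (26.9003, 0) (26.6406, 11.713) (23.5724, 19) (0, 19)]  |A|=496.5129
4. canonical 5-gon: [(0, 0) (26.9003, 0) (26.6406, 11.713) (23.5724, 19) (0, 19)]
5. shoelace: 496.5129

Area of P1's cell: 496.5129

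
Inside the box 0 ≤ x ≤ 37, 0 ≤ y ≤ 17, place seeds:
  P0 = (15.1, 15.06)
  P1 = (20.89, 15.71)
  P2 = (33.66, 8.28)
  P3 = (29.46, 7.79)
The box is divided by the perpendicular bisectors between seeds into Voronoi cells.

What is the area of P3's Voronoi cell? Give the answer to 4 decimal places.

1. box [0,37]×[0,17]: [(0, 0) (37, 0) (37, 17) (0, 17)]
2. ⊥bis P3·P0 via (22.28,11.425): [(16.4959, 0) (37, 0) (37, 17) (25.1024, 17)]  |A|=275.4141
3. ⊥bis P3·P1 via (25.175,11.75): [(19.1366, 5.216) (16.4959, 0) (37, 0) (37, 17) (30.0268, 17)]  |A|=246.3998
4. ⊥bis P3·P2 via (31.56,8.035): [(19.1366, 5.216) (16.4959, 0) (32.4974, 0) (30.5141, 17) (30.0268, 17)]  |A|=152.9976
5. canonical 5-gon: [(19.1366, 5.216) (16.4959, 0) (32.4974, 0) (30.5141, 17) (30.0268, 17)]
6. shoelace: 152.9976

Area of P3's cell: 152.9976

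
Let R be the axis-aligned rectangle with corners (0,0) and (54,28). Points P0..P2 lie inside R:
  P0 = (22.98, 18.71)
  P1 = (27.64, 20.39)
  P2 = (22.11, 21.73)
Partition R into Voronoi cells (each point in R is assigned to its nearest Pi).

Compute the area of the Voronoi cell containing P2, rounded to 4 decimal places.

1. box [0,54]×[0,28]: [(0, 0) (54, 0) (54, 28) (0, 28)]
2. ⊥bis P2·P0 via (22.545,20.22): [(0, 13.7252) (49.5514, 28) (0, 28)]  |A|=353.6672
3. ⊥bis P2·P1 via (24.875,21.06): [(0, 13.7252) (24.831, 20.8786) (26.5567, 28) (0, 28)]  |A|=271.7893
4. canonical 4-gon: [(0, 13.7252) (24.831, 20.8786) (26.5567, 28) (0, 28)]
5. shoelace: 271.7893

Area of P2's cell: 271.7893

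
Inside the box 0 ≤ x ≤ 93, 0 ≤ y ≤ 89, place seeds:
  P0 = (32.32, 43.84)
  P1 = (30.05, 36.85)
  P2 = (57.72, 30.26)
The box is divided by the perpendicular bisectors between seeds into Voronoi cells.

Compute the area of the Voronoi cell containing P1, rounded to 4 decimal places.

1. box [0,93]×[0,89]: [(0, 0) (93, 0) (93, 89) (0, 89)]
2. ⊥bis P1·P0 via (31.185,40.345): [(0, 50.4723) (0, 0) (93, 0) (93, 20.2706)]  |A|=3289.5457
3. ⊥bis P1·P2 via (43.885,33.555): [(44.4743, 36.0293) (0, 50.4723) (0, 0) (35.8934, 0)]  |A|=1768.9675
4. canonical 4-gon: [(44.4743, 36.0293) (0, 50.4723) (0, 0) (35.8934, 0)]
5. shoelace: 1768.9675

Area of P1's cell: 1768.9675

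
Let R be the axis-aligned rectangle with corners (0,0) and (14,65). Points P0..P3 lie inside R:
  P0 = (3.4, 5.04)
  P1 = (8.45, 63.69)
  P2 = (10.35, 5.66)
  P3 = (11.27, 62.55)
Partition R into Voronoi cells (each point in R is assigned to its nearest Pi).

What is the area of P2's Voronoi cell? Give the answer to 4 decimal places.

Area of P2's cell: 278.8624

1. box [0,14]×[0,65]: [(0, 0) (14, 0) (14, 65) (0, 65)]
2. ⊥bis P2·P0 via (6.875,5.35): [(7.3523, 0) (14, 0) (14, 65) (1.5537, 65)]  |A|=620.5559
3. ⊥bis P2·P1 via (9.4,34.675): [(4.2739, 34.5072) (7.3523, 0) (14, 0) (14, 34.8256)]  |A|=284.0554
4. ⊥bis P2·P3 via (10.81,34.105): [(4.3004, 34.2103) (7.3523, 0) (14, 0) (14, 34.0534)]  |A|=278.8624
5. canonical 4-gon: [(4.3004, 34.2103) (7.3523, 0) (14, 0) (14, 34.0534)]
6. shoelace: 278.8624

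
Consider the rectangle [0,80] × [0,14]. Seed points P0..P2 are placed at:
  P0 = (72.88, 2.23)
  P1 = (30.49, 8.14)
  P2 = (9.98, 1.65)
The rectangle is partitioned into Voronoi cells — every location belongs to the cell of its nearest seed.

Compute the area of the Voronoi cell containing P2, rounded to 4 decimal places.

Area of P2's cell: 273.9648

1. box [0,80]×[0,14]: [(0, 0) (80, 0) (80, 14) (0, 14)]
2. ⊥bis P2·P0 via (41.43,1.94): [(0, 0) (41.4479, 0) (41.3188, 14) (0, 14)]  |A|=579.3668
3. ⊥bis P2·P1 via (20.235,4.895): [(0, 0) (21.7839, 0) (17.3539, 14) (0, 14)]  |A|=273.9648
4. canonical 4-gon: [(0, 0) (21.7839, 0) (17.3539, 14) (0, 14)]
5. shoelace: 273.9648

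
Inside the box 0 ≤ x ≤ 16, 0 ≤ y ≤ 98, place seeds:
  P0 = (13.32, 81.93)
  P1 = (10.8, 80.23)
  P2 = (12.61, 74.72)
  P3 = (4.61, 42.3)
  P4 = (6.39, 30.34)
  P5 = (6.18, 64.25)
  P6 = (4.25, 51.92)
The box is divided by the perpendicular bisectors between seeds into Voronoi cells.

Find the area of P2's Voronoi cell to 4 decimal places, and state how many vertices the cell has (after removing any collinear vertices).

Area of P2's cell: 95.1941 (4 vertices)

1. box [0,16]×[0,98]: [(0, 0) (16, 0) (16, 98) (0, 98)]
2. ⊥bis P2·P0 via (12.965,78.325): [(0, 79.6017) (0, 0) (16, 0) (16, 78.0261)]  |A|=1261.0228
3. ⊥bis P2·P1 via (11.705,77.475): [(13.9864, 78.2244) (0, 73.63) (0, 0) (16, 0) (16, 78.0261)]  |A|=1219.2613
4. ⊥bis P2·P3 via (8.61,58.51): [(13.9864, 78.2244) (0, 73.63) (0, 60.6346) (16, 56.6864) (16, 78.0261)]  |A|=280.6929
5. ⊥bis P2·P4 via (9.5,52.53): [(13.9864, 78.2244) (0, 73.63) (0, 60.6346) (16, 56.6864) (16, 78.0261)]  |A|=280.6929
6. ⊥bis P2·P5 via (9.395,69.485): [(13.9864, 78.2244) (1.7237, 74.1962) (16, 65.4286) (16, 78.0261)]  |A|=95.1941
7. ⊥bis P2·P6 via (8.43,63.32): [(13.9864, 78.2244) (1.7237, 74.1962) (16, 65.4286) (16, 78.0261)]  |A|=95.1941
8. canonical 4-gon: [(13.9864, 78.2244) (1.7237, 74.1962) (16, 65.4286) (16, 78.0261)]
9. shoelace: 95.1941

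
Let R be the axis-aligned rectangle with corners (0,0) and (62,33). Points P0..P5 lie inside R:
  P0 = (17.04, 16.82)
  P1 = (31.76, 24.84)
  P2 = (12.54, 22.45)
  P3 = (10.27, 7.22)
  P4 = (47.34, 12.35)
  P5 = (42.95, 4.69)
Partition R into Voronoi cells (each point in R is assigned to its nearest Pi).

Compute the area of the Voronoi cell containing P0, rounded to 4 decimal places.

Area of P0's cell: 221.3803

1. box [0,62]×[0,33]: [(0, 0) (62, 0) (62, 33) (0, 33)]
2. ⊥bis P0·P1 via (24.4,20.83): [(0, 0) (35.749, 0) (17.7693, 33) (0, 33)]  |A|=883.0518
3. ⊥bis P0·P2 via (14.79,19.635): [(0, 7.8135) (0, 0) (35.749, 0) (21.9382, 25.3485)]  |A|=538.7975
4. ⊥bis P0·P3 via (13.655,12.02): [(9.1965, 15.1642) (30.6996, 0) (35.749, 0) (21.9382, 25.3485)]  |A|=270.102
5. ⊥bis P0·P4 via (32.19,14.585): [(9.1965, 15.1642) (30.1007, 0.4224) (31.2551, 8.248) (21.9382, 25.3485)]  |A|=246.6911
6. ⊥bis P0·P5 via (29.995,10.755): [(9.1965, 15.1642) (26.3846, 3.043) (29.9461, 10.6506) (21.9382, 25.3485)]  |A|=221.3803
7. canonical 4-gon: [(9.1965, 15.1642) (26.3846, 3.043) (29.9461, 10.6506) (21.9382, 25.3485)]
8. shoelace: 221.3803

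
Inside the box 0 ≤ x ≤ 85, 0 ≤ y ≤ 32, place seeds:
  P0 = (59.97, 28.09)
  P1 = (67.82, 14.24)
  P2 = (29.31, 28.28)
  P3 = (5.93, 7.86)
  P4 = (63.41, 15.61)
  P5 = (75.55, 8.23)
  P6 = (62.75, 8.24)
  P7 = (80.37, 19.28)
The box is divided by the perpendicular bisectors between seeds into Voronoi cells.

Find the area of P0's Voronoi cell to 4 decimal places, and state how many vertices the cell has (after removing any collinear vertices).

1. box [0,85]×[0,32]: [(0, 0) (85, 0) (85, 32) (0, 32)]
2. ⊥bis P0·P1 via (63.895,21.165): [(0, 0) (26.5529, 0) (83.0115, 32) (0, 32)]  |A|=1753.0313
3. ⊥bis P0·P2 via (44.64,28.185): [(44.5285, 10.1883) (83.0115, 32) (44.6636, 32)]  |A|=418.2162
4. ⊥bis P0·P3 via (32.95,17.975): [(44.5285, 10.1883) (83.0115, 32) (44.6636, 32)]  |A|=418.2162
5. ⊥bis P0·P4 via (61.69,21.85): [(44.5715, 17.1314) (68.3353, 23.6817) (83.0115, 32) (44.6636, 32)]  |A|=335.8593
6. ⊥bis P0·P5 via (67.76,18.16): [(44.5715, 17.1314) (68.3353, 23.6817) (83.0115, 32) (44.6636, 32)]  |A|=335.8593
7. ⊥bis P0·P6 via (61.36,18.165): [(44.5715, 17.1314) (68.3353, 23.6817) (83.0115, 32) (44.6636, 32)]  |A|=335.8593
8. ⊥bis P0·P7 via (70.17,23.685): [(44.5715, 17.1314) (68.3353, 23.6817) (70.7628, 25.0576) (73.7609, 32) (44.6636, 32)]  |A|=303.7485
9. canonical 5-gon: [(44.5715, 17.1314) (68.3353, 23.6817) (70.7628, 25.0576) (73.7609, 32) (44.6636, 32)]
10. shoelace: 303.7485

Area of P0's cell: 303.7485 (5 vertices)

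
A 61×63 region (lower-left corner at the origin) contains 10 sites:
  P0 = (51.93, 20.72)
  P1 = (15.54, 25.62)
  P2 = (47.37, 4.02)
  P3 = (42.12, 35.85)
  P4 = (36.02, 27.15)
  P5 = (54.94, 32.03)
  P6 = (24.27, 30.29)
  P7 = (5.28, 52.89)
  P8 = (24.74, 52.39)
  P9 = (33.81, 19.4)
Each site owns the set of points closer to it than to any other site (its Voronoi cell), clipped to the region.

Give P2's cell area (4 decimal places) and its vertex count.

Area of P2's cell: 319.6023 (4 vertices)

1. box [0,61]×[0,63]: [(0, 0) (61, 0) (61, 63) (0, 63)]
2. ⊥bis P2·P0 via (49.65,12.37): [(0, 25.9271) (0, 0) (61, 0) (61, 9.2708)]  |A|=1073.5379
3. ⊥bis P2·P1 via (31.455,14.82): [(32.8967, 16.9445) (21.3981, 0) (61, 0) (61, 9.2708)]  |A|=465.7888
4. ⊥bis P2·P3 via (44.745,19.935): [(32.8967, 16.9445) (21.3981, 0) (61, 0) (61, 9.2708)]  |A|=465.7888
5. ⊥bis P2·P4 via (41.695,15.585): [(40.3296, 14.915) (27.1211, 8.4335) (21.3981, 0) (61, 0) (61, 9.2708)]  |A|=428.2972
6. ⊥bis P2·P5 via (51.155,18.025): [(40.3296, 14.915) (27.1211, 8.4335) (21.3981, 0) (61, 0) (61, 9.2708)]  |A|=428.2972
7. ⊥bis P2·P6 via (35.82,17.155): [(40.3296, 14.915) (27.1211, 8.4335) (21.3981, 0) (61, 0) (61, 9.2708)]  |A|=428.2972
8. ⊥bis P2·P7 via (26.325,28.455): [(40.3296, 14.915) (27.1211, 8.4335) (21.3981, 0) (61, 0) (61, 9.2708)]  |A|=428.2972
9. ⊥bis P2·P8 via (36.055,28.205): [(40.3296, 14.915) (27.1211, 8.4335) (21.3981, 0) (61, 0) (61, 9.2708)]  |A|=428.2972
10. ⊥bis P2·P9 via (40.59,11.71): [(43.304, 14.1028) (27.3083, 0) (61, 0) (61, 9.2708)]  |A|=319.6023
11. canonical 4-gon: [(43.304, 14.1028) (27.3083, 0) (61, 0) (61, 9.2708)]
12. shoelace: 319.6023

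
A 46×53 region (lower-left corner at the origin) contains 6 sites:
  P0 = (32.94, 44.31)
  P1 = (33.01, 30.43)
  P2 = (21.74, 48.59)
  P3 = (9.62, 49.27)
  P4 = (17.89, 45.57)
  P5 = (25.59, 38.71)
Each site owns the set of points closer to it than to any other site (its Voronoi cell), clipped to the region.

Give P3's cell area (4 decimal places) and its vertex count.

1. box [0,46]×[0,53]: [(0, 0) (46, 0) (46, 53) (0, 53)]
2. ⊥bis P3·P0 via (21.28,46.79): [(0, 0) (11.3281, 0) (22.6008, 53) (0, 53)]  |A|=899.1164
3. ⊥bis P3·P1 via (21.315,39.85): [(0, 13.3873) (19.2617, 37.3008) (22.6008, 53) (0, 53)]  |A|=558.9117
4. ⊥bis P3·P2 via (15.68,48.93): [(0, 13.3873) (14.7105, 31.6505) (15.9083, 53) (0, 53)]  |A|=461.1797
5. ⊥bis P3·P4 via (13.755,47.42): [(0, 16.6757) (15.8591, 52.1231) (15.9083, 53) (0, 53)]  |A|=295.0115
6. ⊥bis P3·P5 via (17.605,43.99): [(0, 17.3658) (0.9547, 18.8095) (15.8591, 52.1231) (15.9083, 53) (0, 53)]  |A|=294.6821
7. canonical 5-gon: [(0, 17.3658) (0.9547, 18.8095) (15.8591, 52.1231) (15.9083, 53) (0, 53)]
8. shoelace: 294.6821

Area of P3's cell: 294.6821 (5 vertices)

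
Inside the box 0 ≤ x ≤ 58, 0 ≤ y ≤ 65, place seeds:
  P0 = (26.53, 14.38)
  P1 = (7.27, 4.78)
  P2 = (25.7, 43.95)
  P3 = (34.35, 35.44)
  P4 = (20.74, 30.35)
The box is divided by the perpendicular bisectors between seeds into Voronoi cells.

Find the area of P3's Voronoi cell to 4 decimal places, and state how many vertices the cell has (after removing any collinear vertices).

Area of P3's cell: 971.6443 (5 vertices)

1. box [0,58]×[0,65]: [(0, 0) (58, 0) (58, 65) (0, 65)]
2. ⊥bis P3·P0 via (30.44,24.91): [(0, 36.213) (58, 14.6764) (58, 65) (0, 65)]  |A|=2294.2074
3. ⊥bis P3·P1 via (20.81,20.11): [(0, 38.4901) (4.4483, 34.5612) (58, 14.6764) (58, 65) (0, 65)]  |A|=2289.1426
4. ⊥bis P3·P2 via (30.025,39.695): [(19.4823, 28.9788) (58, 14.6764) (58, 65) (54.9204, 65)]  |A|=1024.6398
5. ⊥bis P3·P4 via (27.545,32.895): [(26.3854, 35.9956) (30.546, 24.8706) (58, 14.6764) (58, 65) (54.9204, 65)]  |A|=971.6443
6. canonical 5-gon: [(26.3854, 35.9956) (30.546, 24.8706) (58, 14.6764) (58, 65) (54.9204, 65)]
7. shoelace: 971.6443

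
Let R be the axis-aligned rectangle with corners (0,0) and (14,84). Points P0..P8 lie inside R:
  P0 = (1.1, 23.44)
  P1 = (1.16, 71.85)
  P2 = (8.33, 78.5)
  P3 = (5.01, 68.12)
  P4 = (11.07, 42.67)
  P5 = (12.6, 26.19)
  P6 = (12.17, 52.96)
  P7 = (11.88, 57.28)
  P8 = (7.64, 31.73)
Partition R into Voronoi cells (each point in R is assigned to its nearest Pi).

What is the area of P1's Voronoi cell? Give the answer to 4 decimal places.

1. box [0,14]×[0,84]: [(0, 0) (14, 0) (14, 84) (0, 84)]
2. ⊥bis P1·P0 via (1.13,47.645): [(0, 47.6464) (14, 47.629) (14, 84) (0, 84)]  |A|=509.0719
3. ⊥bis P1·P2 via (4.745,75.175): [(0, 80.291) (0, 47.6464) (14, 47.629) (14, 65.1963)]  |A|=351.4832
4. ⊥bis P1·P3 via (3.085,69.985): [(6.3924, 73.3988) (0, 80.291) (0, 66.8008)]  |A|=43.1176
5. ⊥bis P1·P4 via (6.115,57.26): [(6.3924, 73.3988) (0, 80.291) (0, 66.8008)]  |A|=43.1176
6. ⊥bis P1·P5 via (6.88,49.02): [(6.3924, 73.3988) (0, 80.291) (0, 66.8008)]  |A|=43.1176
7. ⊥bis P1·P6 via (6.665,62.405): [(6.3924, 73.3988) (0, 80.291) (0, 66.8008)]  |A|=43.1176
8. ⊥bis P1·P7 via (6.52,64.565): [(6.3924, 73.3988) (0, 80.291) (0, 66.8008)]  |A|=43.1176
9. ⊥bis P1·P8 via (4.4,51.79): [(6.3924, 73.3988) (0, 80.291) (0, 66.8008)]  |A|=43.1176
10. canonical 3-gon: [(6.3924, 73.3988) (0, 80.291) (0, 66.8008)]
11. shoelace: 43.1176

Area of P1's cell: 43.1176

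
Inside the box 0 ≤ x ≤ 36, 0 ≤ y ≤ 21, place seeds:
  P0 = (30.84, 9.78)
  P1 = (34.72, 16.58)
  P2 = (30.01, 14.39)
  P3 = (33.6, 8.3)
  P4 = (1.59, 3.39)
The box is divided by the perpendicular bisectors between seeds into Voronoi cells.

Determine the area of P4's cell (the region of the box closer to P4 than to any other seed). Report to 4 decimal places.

1. box [0,36]×[0,21]: [(0, 0) (36, 0) (36, 21) (0, 21)]
2. ⊥bis P4·P0 via (16.215,6.585): [(0, 0) (17.6536, 0) (13.0659, 21) (0, 21)]  |A|=322.5542
3. ⊥bis P4·P1 via (18.155,9.985): [(0, 0) (17.6536, 0) (13.0659, 21) (0, 21)]  |A|=322.5542
4. ⊥bis P4·P2 via (15.8,8.89): [(0, 0) (17.6536, 0) (15.5967, 9.4153) (11.1128, 21) (0, 21)]  |A|=311.2413
5. ⊥bis P4·P3 via (17.595,5.845): [(0, 0) (17.6536, 0) (15.5967, 9.4153) (11.1128, 21) (0, 21)]  |A|=311.2413
6. canonical 5-gon: [(0, 0) (17.6536, 0) (15.5967, 9.4153) (11.1128, 21) (0, 21)]
7. shoelace: 311.2413

Area of P4's cell: 311.2413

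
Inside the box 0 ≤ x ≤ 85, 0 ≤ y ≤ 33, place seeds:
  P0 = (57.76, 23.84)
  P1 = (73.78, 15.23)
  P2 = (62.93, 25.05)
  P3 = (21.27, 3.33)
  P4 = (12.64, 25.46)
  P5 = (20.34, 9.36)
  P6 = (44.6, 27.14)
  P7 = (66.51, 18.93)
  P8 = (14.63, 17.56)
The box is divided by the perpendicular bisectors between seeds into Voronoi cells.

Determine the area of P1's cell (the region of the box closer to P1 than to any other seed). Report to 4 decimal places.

1. box [0,85]×[0,33]: [(0, 0) (85, 0) (85, 33) (0, 33)]
2. ⊥bis P1·P0 via (65.77,19.535): [(55.2709, 0) (85, 0) (85, 33) (73.0068, 33)]  |A|=688.4186
3. ⊥bis P1·P2 via (68.355,20.14): [(62.7913, 13.9927) (55.2709, 0) (85, 0) (85, 33) (79.9942, 33)]  |A|=622.013
4. ⊥bis P1·P3 via (47.525,9.28): [(62.7913, 13.9927) (55.2709, 0) (85, 0) (85, 33) (79.9942, 33)]  |A|=622.013
5. ⊥bis P1·P4 via (43.21,20.345): [(62.7913, 13.9927) (55.2709, 0) (85, 0) (85, 33) (79.9942, 33)]  |A|=622.013
6. ⊥bis P1·P5 via (47.06,12.295): [(62.7913, 13.9927) (55.2709, 0) (85, 0) (85, 33) (79.9942, 33)]  |A|=622.013
7. ⊥bis P1·P6 via (59.19,21.185): [(62.7913, 13.9927) (55.2709, 0) (85, 0) (85, 33) (79.9942, 33)]  |A|=622.013
8. ⊥bis P1·P7 via (70.145,17.08): [(76.003, 28.5902) (61.4523, 0) (85, 0) (85, 33) (79.9942, 33)]  |A|=496.1045
9. ⊥bis P1·P8 via (44.205,16.395): [(76.003, 28.5902) (61.4523, 0) (85, 0) (85, 33) (79.9942, 33)]  |A|=496.1045
10. canonical 5-gon: [(76.003, 28.5902) (61.4523, 0) (85, 0) (85, 33) (79.9942, 33)]
11. shoelace: 496.1045

Area of P1's cell: 496.1045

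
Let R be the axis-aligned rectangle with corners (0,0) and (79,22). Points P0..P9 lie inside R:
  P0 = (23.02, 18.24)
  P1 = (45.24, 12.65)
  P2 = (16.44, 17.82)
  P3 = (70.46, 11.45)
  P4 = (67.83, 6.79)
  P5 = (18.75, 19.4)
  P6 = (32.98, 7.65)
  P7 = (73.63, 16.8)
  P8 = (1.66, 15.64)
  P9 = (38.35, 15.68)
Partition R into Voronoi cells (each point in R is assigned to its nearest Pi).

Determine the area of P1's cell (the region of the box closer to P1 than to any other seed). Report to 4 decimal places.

1. box [0,79]×[0,22]: [(0, 0) (79, 0) (79, 22) (0, 22)]
2. ⊥bis P1·P0 via (34.13,15.445): [(30.2444, 0) (79, 0) (79, 22) (35.7791, 22)]  |A|=1011.7415
3. ⊥bis P1·P2 via (30.84,15.235): [(30.2444, 0) (79, 0) (79, 22) (35.7791, 22)]  |A|=1011.7415
4. ⊥bis P1·P3 via (57.85,12.05): [(30.2444, 0) (57.2766, 0) (58.3234, 22) (35.7791, 22)]  |A|=545.3424
5. ⊥bis P1·P4 via (56.535,9.72): [(30.2444, 0) (54.0136, 0) (58.0096, 15.4046) (58.3234, 22) (35.7791, 22)]  |A|=520.2092
6. ⊥bis P1·P5 via (31.995,16.025): [(30.2444, 0) (54.0136, 0) (58.0096, 15.4046) (58.3234, 22) (35.7791, 22)]  |A|=520.2092
7. ⊥bis P1·P6 via (39.11,10.15): [(35.2061, 19.7224) (43.2495, 0) (54.0136, 0) (58.0096, 15.4046) (58.3234, 22) (35.7791, 22)]  |A|=391.9638
8. ⊥bis P1·P7 via (59.435,14.725): [(35.2061, 19.7224) (43.2495, 0) (54.0136, 0) (58.0096, 15.4046) (58.3234, 22) (35.7791, 22)]  |A|=391.9638
9. ⊥bis P1·P8 via (23.45,14.145): [(35.2061, 19.7224) (43.2495, 0) (54.0136, 0) (58.0096, 15.4046) (58.3234, 22) (35.7791, 22)]  |A|=391.9638
10. ⊥bis P1·P9 via (41.795,14.165): [(39.5523, 9.0654) (43.2495, 0) (54.0136, 0) (58.0096, 15.4046) (58.3234, 22) (45.2406, 22)]  |A|=322.7706
11. canonical 6-gon: [(39.5523, 9.0654) (43.2495, 0) (54.0136, 0) (58.0096, 15.4046) (58.3234, 22) (45.2406, 22)]
12. shoelace: 322.7706

Area of P1's cell: 322.7706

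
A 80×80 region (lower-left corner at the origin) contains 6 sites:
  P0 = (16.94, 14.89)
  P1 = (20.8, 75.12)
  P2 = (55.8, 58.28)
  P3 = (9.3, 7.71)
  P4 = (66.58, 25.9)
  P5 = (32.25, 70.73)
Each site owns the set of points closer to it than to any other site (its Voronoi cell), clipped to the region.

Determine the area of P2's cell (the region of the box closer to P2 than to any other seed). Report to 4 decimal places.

Area of P2's cell: 1489.4700

1. box [0,80]×[0,80]: [(0, 0) (80, 0) (80, 80) (0, 80)]
2. ⊥bis P2·P0 via (36.37,36.585): [(0, 69.1579) (77.2198, 0) (80, 0) (80, 80) (0, 80)]  |A|=3729.8204
3. ⊥bis P2·P1 via (38.3,66.7): [(27.5926, 44.446) (77.2198, 0) (80, 0) (80, 80) (44.6992, 80)]  |A|=2785.6214
4. ⊥bis P2·P3 via (32.55,32.995): [(27.5926, 44.446) (77.2198, 0) (80, 0) (80, 80) (44.6992, 80)]  |A|=2785.6214
5. ⊥bis P2·P4 via (61.19,42.09): [(27.5926, 44.446) (38.6151, 34.5743) (80, 48.3523) (80, 80) (44.6992, 80)]  |A|=1737.0322
6. ⊥bis P2·P5 via (44.025,64.505): [(31.5479, 40.9037) (38.6151, 34.5743) (80, 48.3523) (80, 80) (52.2166, 80)]  |A|=1489.47
7. canonical 5-gon: [(31.5479, 40.9037) (38.6151, 34.5743) (80, 48.3523) (80, 80) (52.2166, 80)]
8. shoelace: 1489.47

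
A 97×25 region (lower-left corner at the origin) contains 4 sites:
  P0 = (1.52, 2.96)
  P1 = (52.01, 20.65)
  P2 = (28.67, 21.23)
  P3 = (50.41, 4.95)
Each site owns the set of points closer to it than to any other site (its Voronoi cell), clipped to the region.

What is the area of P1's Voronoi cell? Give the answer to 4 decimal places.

Area of P1's cell: 792.4788

1. box [0,97]×[0,25]: [(0, 0) (97, 0) (97, 25) (0, 25)]
2. ⊥bis P1·P0 via (26.765,11.805): [(30.9011, 0) (97, 0) (97, 25) (22.1419, 25)]  |A|=1761.9626
3. ⊥bis P1·P2 via (40.34,20.94): [(39.8196, 0) (97, 0) (97, 25) (40.4409, 25)]  |A|=1421.7434
4. ⊥bis P1·P3 via (51.21,12.8): [(40.1657, 13.9255) (97, 8.1335) (97, 25) (40.4409, 25)]  |A|=792.4788
5. canonical 4-gon: [(40.1657, 13.9255) (97, 8.1335) (97, 25) (40.4409, 25)]
6. shoelace: 792.4788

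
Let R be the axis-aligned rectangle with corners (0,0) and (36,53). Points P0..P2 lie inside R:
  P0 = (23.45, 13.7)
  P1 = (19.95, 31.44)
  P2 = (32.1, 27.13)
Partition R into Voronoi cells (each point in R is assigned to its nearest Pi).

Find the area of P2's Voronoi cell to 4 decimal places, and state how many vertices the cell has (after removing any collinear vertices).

1. box [0,36]×[0,53]: [(0, 0) (36, 0) (36, 53) (0, 53)]
2. ⊥bis P2·P0 via (27.775,20.415): [(0, 38.3043) (36, 15.1174) (36, 53) (0, 53)]  |A|=946.4081
3. ⊥bis P2·P1 via (26.025,29.285): [(23.7892, 22.9822) (36, 15.1174) (36, 53) (34.4375, 53)]  |A|=254.7401
4. canonical 4-gon: [(23.7892, 22.9822) (36, 15.1174) (36, 53) (34.4375, 53)]
5. shoelace: 254.7401

Area of P2's cell: 254.7401 (4 vertices)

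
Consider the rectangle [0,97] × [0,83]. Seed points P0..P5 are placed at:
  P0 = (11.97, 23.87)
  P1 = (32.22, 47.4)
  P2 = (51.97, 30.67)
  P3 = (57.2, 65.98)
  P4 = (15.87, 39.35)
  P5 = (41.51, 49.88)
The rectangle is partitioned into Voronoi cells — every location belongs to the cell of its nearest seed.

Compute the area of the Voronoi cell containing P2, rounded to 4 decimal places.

Area of P2's cell: 2690.2850

1. box [0,97]×[0,83]: [(0, 0) (97, 0) (97, 83) (0, 83)]
2. ⊥bis P2·P0 via (31.97,27.27): [(36.6059, 0) (97, 0) (97, 83) (22.4959, 83)]  |A|=5598.2753
3. ⊥bis P2·P1 via (42.095,39.035): [(31.9966, 27.1137) (36.6059, 0) (97, 0) (97, 83) (79.3373, 83)]  |A|=4009.948
4. ⊥bis P2·P3 via (54.585,48.325): [(50.4796, 48.9331) (31.9966, 27.1137) (36.6059, 0) (97, 0) (97, 42.0426)]  |A|=2756.4128
5. ⊥bis P2·P4 via (33.92,35.01): [(50.4796, 48.9331) (32.0312, 27.1546) (32.0068, 27.0532) (36.6059, 0) (97, 0) (97, 42.0426)]  |A|=2756.4116
6. ⊥bis P2·P5 via (46.74,40.275): [(60.0401, 47.517) (40.0679, 36.642) (32.0312, 27.1546) (32.0068, 27.0532) (36.6059, 0) (97, 0) (97, 42.0426)]  |A|=2690.285
7. canonical 7-gon: [(60.0401, 47.517) (40.0679, 36.642) (32.0312, 27.1546) (32.0068, 27.0532) (36.6059, 0) (97, 0) (97, 42.0426)]
8. shoelace: 2690.285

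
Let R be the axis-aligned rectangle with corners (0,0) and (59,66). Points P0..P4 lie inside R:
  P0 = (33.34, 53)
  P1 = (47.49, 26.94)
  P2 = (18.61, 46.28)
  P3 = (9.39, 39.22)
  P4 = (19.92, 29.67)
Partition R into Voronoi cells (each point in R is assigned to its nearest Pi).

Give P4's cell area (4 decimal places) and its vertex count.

1. box [0,59]×[0,66]: [(0, 0) (59, 0) (59, 66) (0, 66)]
2. ⊥bis P4·P0 via (26.63,41.335): [(0, 56.6532) (0, 0) (59, 0) (59, 22.715)]  |A|=2341.3621
3. ⊥bis P4·P1 via (33.705,28.305): [(34.5444, 36.7824) (0, 56.6532) (0, 0) (30.9022, 0)]  |A|=1546.8564
4. ⊥bis P4·P2 via (19.265,37.975): [(34.5444, 36.7824) (30.8788, 38.891) (0, 36.4556) (0, 0) (30.9022, 0)]  |A|=1235.0166
5. ⊥bis P4·P3 via (14.655,34.445): [(34.5444, 36.7824) (30.8788, 38.891) (17.748, 37.8554) (0, 18.2861) (0, 0) (30.9022, 0)]  |A|=1073.7811
6. canonical 6-gon: [(34.5444, 36.7824) (30.8788, 38.891) (17.748, 37.8554) (0, 18.2861) (0, 0) (30.9022, 0)]
7. shoelace: 1073.7811

Area of P4's cell: 1073.7811 (6 vertices)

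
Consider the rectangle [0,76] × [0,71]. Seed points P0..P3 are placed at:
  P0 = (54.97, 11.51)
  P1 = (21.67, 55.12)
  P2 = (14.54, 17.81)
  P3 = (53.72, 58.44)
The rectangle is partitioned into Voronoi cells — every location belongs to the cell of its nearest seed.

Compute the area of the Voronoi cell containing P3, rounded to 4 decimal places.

1. box [0,76]×[0,71]: [(0, 0) (76, 0) (76, 71) (0, 71)]
2. ⊥bis P3·P0 via (54.345,34.975): [(0, 33.5275) (76, 35.5518) (76, 71) (0, 71)]  |A|=2770.987
3. ⊥bis P3·P1 via (37.695,56.78): [(39.9933, 34.5927) (76, 35.5518) (76, 71) (36.222, 71)]  |A|=1362.2903
4. ⊥bis P3·P2 via (34.13,38.125): [(39.9933, 34.5927) (76, 35.5518) (76, 71) (36.222, 71)]  |A|=1362.2903
5. canonical 4-gon: [(39.9933, 34.5927) (76, 35.5518) (76, 71) (36.222, 71)]
6. shoelace: 1362.2903

Area of P3's cell: 1362.2903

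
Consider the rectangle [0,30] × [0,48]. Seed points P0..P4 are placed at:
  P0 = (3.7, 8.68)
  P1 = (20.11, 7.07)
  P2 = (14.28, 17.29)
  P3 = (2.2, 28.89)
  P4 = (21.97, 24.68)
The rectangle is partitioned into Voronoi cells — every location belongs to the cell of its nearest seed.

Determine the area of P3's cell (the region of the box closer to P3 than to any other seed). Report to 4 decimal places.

1. box [0,30]×[0,48]: [(0, 0) (30, 0) (30, 48) (0, 48)]
2. ⊥bis P3·P0 via (2.95,18.785): [(0, 18.566) (30, 20.7927) (30, 48) (0, 48)]  |A|=849.6192
3. ⊥bis P3·P1 via (11.155,17.98): [(0, 18.566) (13.0489, 19.5345) (30, 33.4481) (30, 48) (0, 48)]  |A|=742.3577
4. ⊥bis P3·P2 via (8.24,23.09): [(0, 18.566) (4.1948, 18.8774) (30, 45.7504) (30, 48) (0, 48)]  |A|=527.5991
5. ⊥bis P3·P4 via (12.085,26.785): [(0, 18.566) (4.1948, 18.8774) (12.1696, 27.1822) (16.6027, 48) (0, 48)]  |A|=368.0925
6. canonical 5-gon: [(0, 18.566) (4.1948, 18.8774) (12.1696, 27.1822) (16.6027, 48) (0, 48)]
7. shoelace: 368.0925

Area of P3's cell: 368.0925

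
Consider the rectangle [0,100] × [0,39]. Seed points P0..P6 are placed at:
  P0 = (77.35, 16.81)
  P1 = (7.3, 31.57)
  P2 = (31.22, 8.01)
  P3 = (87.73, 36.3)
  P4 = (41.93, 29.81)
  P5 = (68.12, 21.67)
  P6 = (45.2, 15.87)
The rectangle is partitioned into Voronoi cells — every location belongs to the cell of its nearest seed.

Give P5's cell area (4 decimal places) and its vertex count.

Area of P5's cell: 524.9423 (6 vertices)

1. box [0,100]×[0,39]: [(0, 0) (100, 0) (100, 39) (0, 39)]
2. ⊥bis P5·P0 via (72.735,19.24): [(0, 0) (62.6043, 0) (83.1395, 39) (0, 39)]  |A|=2842.0042
3. ⊥bis P5·P1 via (37.71,26.62): [(33.3769, 0) (62.6043, 0) (83.1395, 39) (39.7252, 39)]  |A|=1416.5136
4. ⊥bis P5·P2 via (49.67,14.84): [(55.1636, 0) (62.6043, 0) (83.1395, 39) (40.7262, 39)]  |A|=972.1524
5. ⊥bis P5·P3 via (77.925,28.985): [(55.1636, 0) (62.6043, 0) (77.8905, 29.0312) (70.4533, 39) (40.7262, 39)]  |A|=908.9196
6. ⊥bis P5·P4 via (55.025,25.74): [(50.7394, 11.9513) (55.1636, 0) (62.6043, 0) (77.8905, 29.0312) (70.4533, 39) (59.1463, 39)]  |A|=659.7998
7. ⊥bis P5·P6 via (56.66,18.77): [(54.954, 25.5116) (61.4098, 0) (62.6043, 0) (77.8905, 29.0312) (70.4533, 39) (59.1463, 39)]  |A|=524.9423
8. canonical 6-gon: [(54.954, 25.5116) (61.4098, 0) (62.6043, 0) (77.8905, 29.0312) (70.4533, 39) (59.1463, 39)]
9. shoelace: 524.9423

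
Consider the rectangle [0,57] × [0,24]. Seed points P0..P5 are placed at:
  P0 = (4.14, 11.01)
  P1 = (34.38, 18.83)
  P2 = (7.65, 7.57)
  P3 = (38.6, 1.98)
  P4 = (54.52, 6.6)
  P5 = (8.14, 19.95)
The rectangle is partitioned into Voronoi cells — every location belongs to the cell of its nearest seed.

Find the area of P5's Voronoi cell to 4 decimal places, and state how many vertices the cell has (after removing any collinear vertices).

1. box [0,57]×[0,24]: [(0, 0) (57, 0) (57, 24) (0, 24)]
2. ⊥bis P5·P0 via (6.14,15.48): [(0, 18.2272) (40.7378, 0) (57, 0) (57, 24) (0, 24)]  |A|=996.7319
3. ⊥bis P5·P1 via (21.26,19.39): [(0, 18.2272) (20.8129, 8.9149) (21.4568, 24) (0, 24)]  |A|=221.9125
4. ⊥bis P5·P2 via (7.895,13.76): [(0, 18.2272) (10.1869, 13.6693) (20.9976, 13.2414) (21.4568, 24) (0, 24)]  |A|=198.4872
5. ⊥bis P5·P3 via (23.37,10.965): [(0, 18.2272) (10.1869, 13.6693) (20.9976, 13.2414) (21.4568, 24) (0, 24)]  |A|=198.4872
6. ⊥bis P5·P4 via (31.33,13.275): [(0, 18.2272) (10.1869, 13.6693) (20.9976, 13.2414) (21.4568, 24) (0, 24)]  |A|=198.4872
7. canonical 5-gon: [(0, 18.2272) (10.1869, 13.6693) (20.9976, 13.2414) (21.4568, 24) (0, 24)]
8. shoelace: 198.4872

Area of P5's cell: 198.4872 (5 vertices)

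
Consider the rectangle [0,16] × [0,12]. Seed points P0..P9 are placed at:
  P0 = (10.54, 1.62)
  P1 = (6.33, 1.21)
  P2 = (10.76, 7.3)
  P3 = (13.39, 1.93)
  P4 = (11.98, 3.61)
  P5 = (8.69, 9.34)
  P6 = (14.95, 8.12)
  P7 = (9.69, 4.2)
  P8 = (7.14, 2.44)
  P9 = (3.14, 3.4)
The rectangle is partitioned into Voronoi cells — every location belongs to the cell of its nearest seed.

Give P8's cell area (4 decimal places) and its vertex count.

1. box [0,16]×[0,12]: [(0, 0) (16, 0) (16, 12) (0, 12)]
2. ⊥bis P8·P0 via (8.84,2.03): [(0, 0) (8.3504, 0) (11.2445, 12) (0, 12)]  |A|=117.5696
3. ⊥bis P8·P1 via (6.735,1.825): [(0, 6.2602) (8.5088, 0.6569) (11.2445, 12) (0, 12)]  |A|=88.1934
4. ⊥bis P8·P2 via (8.95,4.87): [(0, 11.5365) (0, 6.2602) (8.5088, 0.6569) (9.4374, 4.507)]  |A|=43.8783
5. ⊥bis P8·P3 via (10.265,2.185): [(0, 11.5365) (0, 6.2602) (8.5088, 0.6569) (9.4374, 4.507)]  |A|=43.8783
6. ⊥bis P8·P4 via (9.56,3.025): [(9.15, 4.721) (0, 11.5365) (0, 6.2602) (8.5088, 0.6569) (9.3197, 4.019)]  |A|=43.7956
7. ⊥bis P8·P5 via (7.915,5.89): [(9.15, 4.721) (7.4362, 5.9976) (0, 7.668) (0, 6.2602) (8.5088, 0.6569) (9.3197, 4.019)]  |A|=29.4123
8. ⊥bis P8·P6 via (11.045,5.28): [(9.15, 4.721) (7.4362, 5.9976) (0, 7.668) (0, 6.2602) (8.5088, 0.6569) (9.3197, 4.019)]  |A|=29.4123
9. ⊥bis P8·P7 via (8.415,3.32): [(6.4075, 6.2287) (0, 7.668) (0, 6.2602) (8.5088, 0.6569) (8.9605, 2.5296)]  |A|=25.5534
10. ⊥bis P8·P9 via (5.14,2.92): [(6.4075, 6.2287) (5.9583, 6.3296) (5.1307, 2.8815) (8.5088, 0.6569) (8.9605, 2.5296)]  |A|=11.1158
11. canonical 5-gon: [(6.4075, 6.2287) (5.9583, 6.3296) (5.1307, 2.8815) (8.5088, 0.6569) (8.9605, 2.5296)]
12. shoelace: 11.1158

Area of P8's cell: 11.1158 (5 vertices)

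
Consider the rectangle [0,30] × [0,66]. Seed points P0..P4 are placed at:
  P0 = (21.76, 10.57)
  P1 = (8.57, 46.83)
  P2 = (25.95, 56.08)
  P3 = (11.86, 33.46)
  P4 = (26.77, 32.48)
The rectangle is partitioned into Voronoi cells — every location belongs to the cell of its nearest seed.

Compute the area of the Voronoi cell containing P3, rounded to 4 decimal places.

1. box [0,30]×[0,66]: [(0, 0) (30, 0) (30, 66) (0, 66)]
2. ⊥bis P3·P0 via (16.81,22.015): [(0, 14.7446) (30, 27.7197) (30, 66) (0, 66)]  |A|=1343.0349
3. ⊥bis P3·P1 via (10.215,40.145): [(0, 37.6314) (0, 14.7446) (30, 27.7197) (30, 45.0136)]  |A|=602.7087
4. ⊥bis P3·P2 via (18.905,44.77): [(21.7666, 42.9875) (0, 37.6314) (0, 14.7446) (30, 27.7197) (30, 37.8589)]  |A|=573.2551
5. ⊥bis P3·P4 via (19.315,32.97): [(19.944, 42.539) (0, 37.6314) (0, 14.7446) (18.6472, 22.8096)]  |A|=406.9461
6. canonical 4-gon: [(19.944, 42.539) (0, 37.6314) (0, 14.7446) (18.6472, 22.8096)]
7. shoelace: 406.9461

Area of P3's cell: 406.9461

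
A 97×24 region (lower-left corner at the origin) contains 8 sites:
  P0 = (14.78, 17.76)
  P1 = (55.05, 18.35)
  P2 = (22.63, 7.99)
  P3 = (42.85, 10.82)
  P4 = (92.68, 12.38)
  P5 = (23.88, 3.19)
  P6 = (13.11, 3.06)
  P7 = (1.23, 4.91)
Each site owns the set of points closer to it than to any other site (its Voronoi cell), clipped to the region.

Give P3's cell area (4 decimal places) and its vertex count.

1. box [0,97]×[0,24]: [(0, 0) (97, 0) (97, 24) (0, 24)]
2. ⊥bis P3·P0 via (28.815,14.29): [(25.282, 0) (97, 0) (97, 24) (31.2157, 24)]  |A|=1650.0283
3. ⊥bis P3·P1 via (48.95,14.585): [(25.282, 0) (57.9521, 0) (43.1389, 24) (31.2157, 24)]  |A|=535.1202
4. ⊥bis P3·P2 via (32.74,9.405): [(30.8847, 22.6611) (34.0563, 0) (57.9521, 0) (43.1389, 24) (31.2157, 24)]  |A|=435.7016
5. ⊥bis P3·P4 via (67.765,11.6): [(30.8847, 22.6611) (34.0563, 0) (57.9521, 0) (43.1389, 24) (31.2157, 24)]  |A|=435.7016
6. ⊥bis P3·P5 via (33.365,7.005): [(30.8847, 22.6611) (32.9216, 8.1073) (36.1825, 0) (57.9521, 0) (43.1389, 24) (31.2157, 24)]  |A|=427.0827
7. ⊥bis P3·P6 via (27.98,6.94): [(30.8847, 22.6611) (32.9216, 8.1073) (36.1825, 0) (57.9521, 0) (43.1389, 24) (31.2157, 24)]  |A|=427.0827
8. ⊥bis P3·P7 via (22.04,7.865): [(30.8847, 22.6611) (32.9216, 8.1073) (36.1825, 0) (57.9521, 0) (43.1389, 24) (31.2157, 24)]  |A|=427.0827
9. canonical 6-gon: [(30.8847, 22.6611) (32.9216, 8.1073) (36.1825, 0) (57.9521, 0) (43.1389, 24) (31.2157, 24)]
10. shoelace: 427.0827

Area of P3's cell: 427.0827 (6 vertices)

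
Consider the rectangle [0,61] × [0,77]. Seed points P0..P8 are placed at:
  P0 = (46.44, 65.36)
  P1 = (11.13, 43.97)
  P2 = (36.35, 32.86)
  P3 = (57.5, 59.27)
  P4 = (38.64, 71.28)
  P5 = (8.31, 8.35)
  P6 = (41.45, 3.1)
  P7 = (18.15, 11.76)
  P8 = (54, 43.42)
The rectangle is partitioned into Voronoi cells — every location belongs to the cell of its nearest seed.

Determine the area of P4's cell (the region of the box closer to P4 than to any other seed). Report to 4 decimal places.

Area of P4's cell: 539.4560

1. box [0,61]×[0,77]: [(0, 0) (61, 0) (61, 77) (0, 77)]
2. ⊥bis P4·P0 via (42.54,68.32): [(0, 12.2707) (49.1279, 77) (0, 77)]  |A|=1590.0078
3. ⊥bis P4·P1 via (24.885,57.625): [(30.2903, 52.1801) (49.1279, 77) (5.6509, 77)]  |A|=539.5468
4. ⊥bis P4·P2 via (37.495,52.07): [(29.9534, 52.5195) (30.5221, 52.4856) (49.1279, 77) (5.6509, 77)]  |A|=539.456
5. ⊥bis P4·P3 via (48.07,65.275): [(29.9534, 52.5195) (30.5221, 52.4856) (49.1279, 77) (5.6509, 77)]  |A|=539.456
6. ⊥bis P4·P5 via (23.475,39.815): [(29.9534, 52.5195) (30.5221, 52.4856) (49.1279, 77) (5.6509, 77)]  |A|=539.456
7. ⊥bis P4·P6 via (40.045,37.19): [(29.9534, 52.5195) (30.5221, 52.4856) (49.1279, 77) (5.6509, 77)]  |A|=539.456
8. ⊥bis P4·P7 via (28.395,41.52): [(29.9534, 52.5195) (30.5221, 52.4856) (49.1279, 77) (5.6509, 77)]  |A|=539.456
9. ⊥bis P4·P8 via (46.32,57.35): [(29.9534, 52.5195) (30.5221, 52.4856) (49.1279, 77) (5.6509, 77)]  |A|=539.456
10. canonical 4-gon: [(29.9534, 52.5195) (30.5221, 52.4856) (49.1279, 77) (5.6509, 77)]
11. shoelace: 539.456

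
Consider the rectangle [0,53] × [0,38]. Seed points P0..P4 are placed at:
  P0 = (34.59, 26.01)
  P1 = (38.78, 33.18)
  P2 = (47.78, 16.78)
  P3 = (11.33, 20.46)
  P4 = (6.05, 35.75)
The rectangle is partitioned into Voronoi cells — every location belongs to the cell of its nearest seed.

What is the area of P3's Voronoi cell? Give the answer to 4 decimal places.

1. box [0,53]×[0,38]: [(0, 0) (53, 0) (53, 38) (0, 38)]
2. ⊥bis P3·P0 via (22.96,23.235): [(0, 0) (28.504, 0) (19.437, 38) (0, 38)]  |A|=910.879
3. ⊥bis P3·P1 via (25.055,26.82): [(0, 0) (28.504, 0) (19.437, 38) (0, 38)]  |A|=910.879
4. ⊥bis P3·P2 via (29.555,18.62): [(0, 0) (27.6751, 0) (27.9216, 2.4411) (19.437, 38) (0, 38)]  |A|=909.8673
5. ⊥bis P3·P4 via (8.69,28.105): [(0, 25.1041) (0, 0) (27.6751, 0) (27.9216, 2.4411) (20.8001, 32.2869)]  |A|=720.2269
6. canonical 5-gon: [(0, 25.1041) (0, 0) (27.6751, 0) (27.9216, 2.4411) (20.8001, 32.2869)]
7. shoelace: 720.2269

Area of P3's cell: 720.2269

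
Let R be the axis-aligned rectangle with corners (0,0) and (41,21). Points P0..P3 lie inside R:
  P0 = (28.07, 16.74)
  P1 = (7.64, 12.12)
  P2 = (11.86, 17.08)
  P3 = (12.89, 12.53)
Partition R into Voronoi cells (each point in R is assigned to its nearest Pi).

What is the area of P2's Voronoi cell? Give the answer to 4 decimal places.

1. box [0,41]×[0,21]: [(0, 0) (41, 0) (41, 21) (0, 21)]
2. ⊥bis P2·P0 via (19.965,16.91): [(0, 0) (19.6103, 0) (20.0508, 21) (0, 21)]  |A|=416.4416
3. ⊥bis P2·P1 via (9.75,14.6): [(19.7383, 6.1019) (20.0508, 21) (2.2277, 21)]  |A|=132.765
4. ⊥bis P2·P3 via (12.375,14.805): [(10.1113, 14.2926) (19.9568, 16.5213) (20.0508, 21) (2.2277, 21)]  |A|=81.7162
5. canonical 4-gon: [(10.1113, 14.2926) (19.9568, 16.5213) (20.0508, 21) (2.2277, 21)]
6. shoelace: 81.7162

Area of P2's cell: 81.7162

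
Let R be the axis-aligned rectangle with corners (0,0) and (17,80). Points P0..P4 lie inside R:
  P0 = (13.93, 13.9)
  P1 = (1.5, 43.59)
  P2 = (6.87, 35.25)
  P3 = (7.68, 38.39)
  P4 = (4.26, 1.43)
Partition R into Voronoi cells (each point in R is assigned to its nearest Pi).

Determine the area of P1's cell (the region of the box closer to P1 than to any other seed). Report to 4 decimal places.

Area of P1's cell: 582.8719

1. box [0,17]×[0,80]: [(0, 0) (17, 0) (17, 80) (0, 80)]
2. ⊥bis P1·P0 via (7.715,28.745): [(0, 25.515) (17, 32.6323) (17, 80) (0, 80)]  |A|=865.748
3. ⊥bis P1·P2 via (4.185,39.42): [(0, 36.7253) (17, 47.6714) (17, 80) (0, 80)]  |A|=642.6278
4. ⊥bis P1·P3 via (4.59,40.99): [(0, 36.7253) (2.1859, 38.1328) (17, 55.7388) (17, 80) (0, 80)]  |A|=582.8719
5. ⊥bis P1·P4 via (2.88,22.51): [(0, 36.7253) (2.1859, 38.1328) (17, 55.7388) (17, 80) (0, 80)]  |A|=582.8719
6. canonical 5-gon: [(0, 36.7253) (2.1859, 38.1328) (17, 55.7388) (17, 80) (0, 80)]
7. shoelace: 582.8719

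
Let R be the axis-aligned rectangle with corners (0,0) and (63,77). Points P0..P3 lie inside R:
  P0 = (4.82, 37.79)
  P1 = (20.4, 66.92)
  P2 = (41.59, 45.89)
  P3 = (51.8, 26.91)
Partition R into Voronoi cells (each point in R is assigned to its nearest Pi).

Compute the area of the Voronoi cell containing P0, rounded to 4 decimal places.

Area of P0's cell: 1268.2977

1. box [0,63]×[0,77]: [(0, 0) (63, 0) (63, 77) (0, 77)]
2. ⊥bis P0·P1 via (12.61,52.355): [(0, 59.0994) (0, 0) (63, 0) (63, 25.4042)]  |A|=2661.8634
3. ⊥bis P0·P2 via (23.205,41.84): [(21.9943, 47.3358) (0, 59.0994) (0, 0) (32.4219, 0)]  |A|=1417.2838
4. ⊥bis P0·P3 via (28.31,32.35): [(26.7651, 25.679) (21.9943, 47.3358) (0, 59.0994) (0, 0) (20.8181, 0)]  |A|=1268.2977
5. canonical 5-gon: [(26.7651, 25.679) (21.9943, 47.3358) (0, 59.0994) (0, 0) (20.8181, 0)]
6. shoelace: 1268.2977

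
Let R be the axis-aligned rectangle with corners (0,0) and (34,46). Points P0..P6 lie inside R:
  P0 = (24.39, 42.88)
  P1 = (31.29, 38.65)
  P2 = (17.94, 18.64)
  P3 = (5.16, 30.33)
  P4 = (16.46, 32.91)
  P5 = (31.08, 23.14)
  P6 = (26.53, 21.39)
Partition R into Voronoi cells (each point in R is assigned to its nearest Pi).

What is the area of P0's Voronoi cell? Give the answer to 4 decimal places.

1. box [0,34]×[0,46]: [(0, 0) (34, 0) (34, 46) (0, 46)]
2. ⊥bis P0·P1 via (27.84,40.765): [(0, 0) (2.8493, 0) (31.0493, 46) (0, 46)]  |A|=779.667
3. ⊥bis P0·P2 via (21.165,30.76): [(0, 36.3918) (21.6306, 30.6361) (31.0493, 46) (0, 46)]  |A|=342.4343
4. ⊥bis P0·P3 via (14.775,36.605): [(18.0484, 31.5893) (21.6306, 30.6361) (31.0493, 46) (8.6436, 46)]  |A|=193.4479
5. ⊥bis P0·P4 via (20.425,37.895): [(24.2268, 34.8711) (31.0493, 46) (10.235, 46)]  |A|=115.82
6. ⊥bis P0·P5 via (27.735,33.01): [(24.2268, 34.8711) (31.0493, 46) (10.235, 46)]  |A|=115.82
7. ⊥bis P0·P6 via (25.46,32.135): [(24.2268, 34.8711) (31.0493, 46) (10.235, 46)]  |A|=115.82
8. canonical 3-gon: [(24.2268, 34.8711) (31.0493, 46) (10.235, 46)]
9. shoelace: 115.82

Area of P0's cell: 115.8200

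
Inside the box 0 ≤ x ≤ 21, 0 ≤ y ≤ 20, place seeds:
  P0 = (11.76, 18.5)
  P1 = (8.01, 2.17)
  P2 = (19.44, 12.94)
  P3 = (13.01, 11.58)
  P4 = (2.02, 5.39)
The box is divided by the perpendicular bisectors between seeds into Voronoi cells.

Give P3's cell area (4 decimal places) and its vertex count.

1. box [0,21]×[0,20]: [(0, 0) (21, 0) (21, 20) (0, 20)]
2. ⊥bis P3·P0 via (12.385,15.04): [(0, 12.8028) (0, 0) (21, 0) (21, 16.5962)]  |A|=308.6895
3. ⊥bis P3·P1 via (10.51,6.875): [(0, 12.8028) (0, 12.4595) (21, 1.3011) (21, 16.5962)]  |A|=164.2029
4. ⊥bis P3·P2 via (16.225,12.26): [(15.5173, 15.6058) (0, 12.8028) (0, 12.4595) (18.2318, 2.772)]  |A|=106.5072
5. ⊥bis P3·P4 via (7.515,8.485): [(15.5173, 15.6058) (4.6136, 13.6362) (7.53, 8.4584) (18.2318, 2.772)]  |A|=92.0551
6. canonical 4-gon: [(15.5173, 15.6058) (4.6136, 13.6362) (7.53, 8.4584) (18.2318, 2.772)]
7. shoelace: 92.0551

Area of P3's cell: 92.0551 (4 vertices)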